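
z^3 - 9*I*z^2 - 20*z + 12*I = (z - 6*I)*(z - 2*I)*(z - I)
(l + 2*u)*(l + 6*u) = l^2 + 8*l*u + 12*u^2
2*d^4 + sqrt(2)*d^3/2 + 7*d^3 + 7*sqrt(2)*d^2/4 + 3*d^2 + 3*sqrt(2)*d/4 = d*(d + 3)*(sqrt(2)*d + 1/2)*(sqrt(2)*d + sqrt(2)/2)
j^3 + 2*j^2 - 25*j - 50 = (j - 5)*(j + 2)*(j + 5)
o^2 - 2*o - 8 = (o - 4)*(o + 2)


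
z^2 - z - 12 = (z - 4)*(z + 3)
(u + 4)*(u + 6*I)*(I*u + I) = I*u^3 - 6*u^2 + 5*I*u^2 - 30*u + 4*I*u - 24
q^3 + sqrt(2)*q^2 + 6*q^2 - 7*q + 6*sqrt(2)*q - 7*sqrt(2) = (q - 1)*(q + 7)*(q + sqrt(2))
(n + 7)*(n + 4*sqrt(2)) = n^2 + 4*sqrt(2)*n + 7*n + 28*sqrt(2)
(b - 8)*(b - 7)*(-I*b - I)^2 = -b^4 + 13*b^3 - 27*b^2 - 97*b - 56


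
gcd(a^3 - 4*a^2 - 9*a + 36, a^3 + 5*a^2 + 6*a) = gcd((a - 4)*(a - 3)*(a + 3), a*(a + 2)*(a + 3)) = a + 3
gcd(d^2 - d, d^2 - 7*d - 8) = 1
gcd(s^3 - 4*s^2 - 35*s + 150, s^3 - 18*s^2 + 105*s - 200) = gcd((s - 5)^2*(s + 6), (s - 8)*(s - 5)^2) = s^2 - 10*s + 25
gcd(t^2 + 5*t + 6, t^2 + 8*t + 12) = t + 2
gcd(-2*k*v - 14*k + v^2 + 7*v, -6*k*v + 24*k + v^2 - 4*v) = 1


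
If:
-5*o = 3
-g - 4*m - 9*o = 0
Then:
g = 27/5 - 4*m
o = -3/5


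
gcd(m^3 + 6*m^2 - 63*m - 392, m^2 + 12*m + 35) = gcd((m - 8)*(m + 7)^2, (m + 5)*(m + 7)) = m + 7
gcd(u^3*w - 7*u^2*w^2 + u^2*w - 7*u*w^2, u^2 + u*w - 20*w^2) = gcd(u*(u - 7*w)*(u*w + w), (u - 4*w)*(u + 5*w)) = 1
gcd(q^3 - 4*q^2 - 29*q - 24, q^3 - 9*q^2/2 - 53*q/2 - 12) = q^2 - 5*q - 24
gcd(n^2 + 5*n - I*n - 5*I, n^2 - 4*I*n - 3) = n - I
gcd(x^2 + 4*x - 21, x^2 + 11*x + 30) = 1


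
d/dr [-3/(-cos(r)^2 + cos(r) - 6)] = 3*(2*cos(r) - 1)*sin(r)/(sin(r)^2 + cos(r) - 7)^2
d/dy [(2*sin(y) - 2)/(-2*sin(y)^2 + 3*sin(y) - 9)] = 4*(sin(y)^2 - 2*sin(y) - 3)*cos(y)/(-3*sin(y) - cos(2*y) + 10)^2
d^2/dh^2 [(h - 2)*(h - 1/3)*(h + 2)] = 6*h - 2/3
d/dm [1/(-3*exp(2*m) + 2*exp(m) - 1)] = (6*exp(m) - 2)*exp(m)/(3*exp(2*m) - 2*exp(m) + 1)^2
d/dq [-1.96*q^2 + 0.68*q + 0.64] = 0.68 - 3.92*q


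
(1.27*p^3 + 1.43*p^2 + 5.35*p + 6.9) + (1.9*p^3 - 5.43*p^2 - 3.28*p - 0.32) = 3.17*p^3 - 4.0*p^2 + 2.07*p + 6.58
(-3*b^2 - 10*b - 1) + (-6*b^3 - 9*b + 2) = -6*b^3 - 3*b^2 - 19*b + 1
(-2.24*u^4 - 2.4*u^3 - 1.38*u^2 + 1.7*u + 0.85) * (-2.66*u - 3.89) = 5.9584*u^5 + 15.0976*u^4 + 13.0068*u^3 + 0.8462*u^2 - 8.874*u - 3.3065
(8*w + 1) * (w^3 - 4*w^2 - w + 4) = 8*w^4 - 31*w^3 - 12*w^2 + 31*w + 4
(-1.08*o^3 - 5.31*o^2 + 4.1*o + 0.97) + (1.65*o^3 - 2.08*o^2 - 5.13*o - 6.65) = 0.57*o^3 - 7.39*o^2 - 1.03*o - 5.68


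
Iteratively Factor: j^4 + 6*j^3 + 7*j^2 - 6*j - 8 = (j + 4)*(j^3 + 2*j^2 - j - 2) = (j + 2)*(j + 4)*(j^2 - 1) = (j + 1)*(j + 2)*(j + 4)*(j - 1)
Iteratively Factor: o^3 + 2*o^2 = (o + 2)*(o^2) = o*(o + 2)*(o)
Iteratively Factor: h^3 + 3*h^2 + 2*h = (h)*(h^2 + 3*h + 2) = h*(h + 2)*(h + 1)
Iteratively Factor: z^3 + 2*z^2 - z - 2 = (z + 1)*(z^2 + z - 2) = (z - 1)*(z + 1)*(z + 2)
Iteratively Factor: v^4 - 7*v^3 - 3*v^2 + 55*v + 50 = (v + 1)*(v^3 - 8*v^2 + 5*v + 50) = (v - 5)*(v + 1)*(v^2 - 3*v - 10) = (v - 5)*(v + 1)*(v + 2)*(v - 5)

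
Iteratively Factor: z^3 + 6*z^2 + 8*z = (z)*(z^2 + 6*z + 8) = z*(z + 2)*(z + 4)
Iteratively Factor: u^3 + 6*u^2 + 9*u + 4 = (u + 1)*(u^2 + 5*u + 4) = (u + 1)*(u + 4)*(u + 1)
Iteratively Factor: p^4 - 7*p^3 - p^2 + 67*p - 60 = (p + 3)*(p^3 - 10*p^2 + 29*p - 20) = (p - 5)*(p + 3)*(p^2 - 5*p + 4) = (p - 5)*(p - 4)*(p + 3)*(p - 1)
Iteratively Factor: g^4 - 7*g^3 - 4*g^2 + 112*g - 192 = (g - 4)*(g^3 - 3*g^2 - 16*g + 48) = (g - 4)^2*(g^2 + g - 12) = (g - 4)^2*(g + 4)*(g - 3)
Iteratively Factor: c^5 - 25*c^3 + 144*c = (c - 3)*(c^4 + 3*c^3 - 16*c^2 - 48*c) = (c - 3)*(c + 3)*(c^3 - 16*c) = (c - 3)*(c + 3)*(c + 4)*(c^2 - 4*c) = (c - 4)*(c - 3)*(c + 3)*(c + 4)*(c)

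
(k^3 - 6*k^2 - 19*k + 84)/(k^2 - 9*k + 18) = (k^2 - 3*k - 28)/(k - 6)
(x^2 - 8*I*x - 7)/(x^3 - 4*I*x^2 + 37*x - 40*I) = (x - 7*I)/(x^2 - 3*I*x + 40)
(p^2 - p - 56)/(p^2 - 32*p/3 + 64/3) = 3*(p + 7)/(3*p - 8)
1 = 1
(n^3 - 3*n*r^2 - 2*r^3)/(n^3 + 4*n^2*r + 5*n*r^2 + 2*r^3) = (n - 2*r)/(n + 2*r)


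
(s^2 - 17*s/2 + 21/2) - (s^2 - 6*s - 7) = 35/2 - 5*s/2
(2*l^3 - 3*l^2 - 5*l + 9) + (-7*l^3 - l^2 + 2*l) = -5*l^3 - 4*l^2 - 3*l + 9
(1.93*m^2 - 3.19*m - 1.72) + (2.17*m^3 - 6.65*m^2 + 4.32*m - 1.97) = 2.17*m^3 - 4.72*m^2 + 1.13*m - 3.69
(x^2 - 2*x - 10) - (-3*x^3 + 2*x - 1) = 3*x^3 + x^2 - 4*x - 9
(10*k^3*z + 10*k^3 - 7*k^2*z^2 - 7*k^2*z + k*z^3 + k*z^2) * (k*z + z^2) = 10*k^4*z^2 + 10*k^4*z + 3*k^3*z^3 + 3*k^3*z^2 - 6*k^2*z^4 - 6*k^2*z^3 + k*z^5 + k*z^4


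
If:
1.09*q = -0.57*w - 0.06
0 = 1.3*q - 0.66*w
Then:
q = -0.03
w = -0.05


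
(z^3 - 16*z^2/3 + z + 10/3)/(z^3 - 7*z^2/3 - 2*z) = (z^2 - 6*z + 5)/(z*(z - 3))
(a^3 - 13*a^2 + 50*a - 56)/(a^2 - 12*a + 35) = (a^2 - 6*a + 8)/(a - 5)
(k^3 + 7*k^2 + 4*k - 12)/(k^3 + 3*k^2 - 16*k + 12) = (k + 2)/(k - 2)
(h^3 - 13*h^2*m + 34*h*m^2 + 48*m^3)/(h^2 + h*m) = h - 14*m + 48*m^2/h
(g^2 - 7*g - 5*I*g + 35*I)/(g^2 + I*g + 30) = (g - 7)/(g + 6*I)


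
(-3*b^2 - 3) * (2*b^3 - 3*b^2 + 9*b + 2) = -6*b^5 + 9*b^4 - 33*b^3 + 3*b^2 - 27*b - 6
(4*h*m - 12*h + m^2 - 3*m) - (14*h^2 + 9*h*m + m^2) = -14*h^2 - 5*h*m - 12*h - 3*m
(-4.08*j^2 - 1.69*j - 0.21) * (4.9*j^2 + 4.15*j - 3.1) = -19.992*j^4 - 25.213*j^3 + 4.6055*j^2 + 4.3675*j + 0.651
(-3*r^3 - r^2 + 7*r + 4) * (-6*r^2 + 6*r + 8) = 18*r^5 - 12*r^4 - 72*r^3 + 10*r^2 + 80*r + 32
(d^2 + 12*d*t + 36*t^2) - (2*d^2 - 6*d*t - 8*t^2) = -d^2 + 18*d*t + 44*t^2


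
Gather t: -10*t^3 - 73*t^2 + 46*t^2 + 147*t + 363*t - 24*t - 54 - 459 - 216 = -10*t^3 - 27*t^2 + 486*t - 729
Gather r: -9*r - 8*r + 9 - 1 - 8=-17*r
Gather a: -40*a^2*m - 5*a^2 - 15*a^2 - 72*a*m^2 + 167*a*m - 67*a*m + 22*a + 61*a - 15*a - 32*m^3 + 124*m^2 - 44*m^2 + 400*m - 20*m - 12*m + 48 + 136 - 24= a^2*(-40*m - 20) + a*(-72*m^2 + 100*m + 68) - 32*m^3 + 80*m^2 + 368*m + 160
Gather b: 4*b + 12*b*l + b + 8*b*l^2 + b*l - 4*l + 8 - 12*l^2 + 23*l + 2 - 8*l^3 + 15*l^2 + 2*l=b*(8*l^2 + 13*l + 5) - 8*l^3 + 3*l^2 + 21*l + 10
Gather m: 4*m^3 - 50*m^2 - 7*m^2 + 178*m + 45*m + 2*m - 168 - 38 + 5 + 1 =4*m^3 - 57*m^2 + 225*m - 200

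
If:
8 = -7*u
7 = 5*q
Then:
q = 7/5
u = -8/7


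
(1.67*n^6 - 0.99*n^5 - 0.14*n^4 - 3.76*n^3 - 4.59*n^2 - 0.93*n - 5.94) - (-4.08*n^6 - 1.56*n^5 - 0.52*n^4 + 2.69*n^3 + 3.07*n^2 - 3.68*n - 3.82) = 5.75*n^6 + 0.57*n^5 + 0.38*n^4 - 6.45*n^3 - 7.66*n^2 + 2.75*n - 2.12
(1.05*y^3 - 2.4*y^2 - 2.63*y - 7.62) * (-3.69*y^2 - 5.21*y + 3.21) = -3.8745*y^5 + 3.3855*y^4 + 25.5792*y^3 + 34.1161*y^2 + 31.2579*y - 24.4602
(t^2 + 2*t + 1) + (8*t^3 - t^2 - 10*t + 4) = 8*t^3 - 8*t + 5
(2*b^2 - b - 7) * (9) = 18*b^2 - 9*b - 63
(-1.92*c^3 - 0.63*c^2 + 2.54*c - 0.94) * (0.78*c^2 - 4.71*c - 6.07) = -1.4976*c^5 + 8.5518*c^4 + 16.6029*c^3 - 8.8725*c^2 - 10.9904*c + 5.7058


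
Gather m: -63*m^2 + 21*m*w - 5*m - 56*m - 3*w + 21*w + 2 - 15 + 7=-63*m^2 + m*(21*w - 61) + 18*w - 6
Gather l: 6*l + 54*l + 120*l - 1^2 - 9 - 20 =180*l - 30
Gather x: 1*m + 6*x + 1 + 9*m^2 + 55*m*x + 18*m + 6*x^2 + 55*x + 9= 9*m^2 + 19*m + 6*x^2 + x*(55*m + 61) + 10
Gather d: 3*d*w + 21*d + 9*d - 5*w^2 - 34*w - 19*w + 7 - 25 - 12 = d*(3*w + 30) - 5*w^2 - 53*w - 30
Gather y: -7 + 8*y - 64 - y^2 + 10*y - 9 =-y^2 + 18*y - 80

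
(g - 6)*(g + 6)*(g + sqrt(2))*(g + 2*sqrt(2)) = g^4 + 3*sqrt(2)*g^3 - 32*g^2 - 108*sqrt(2)*g - 144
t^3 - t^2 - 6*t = t*(t - 3)*(t + 2)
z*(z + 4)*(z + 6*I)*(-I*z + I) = -I*z^4 + 6*z^3 - 3*I*z^3 + 18*z^2 + 4*I*z^2 - 24*z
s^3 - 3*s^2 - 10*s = s*(s - 5)*(s + 2)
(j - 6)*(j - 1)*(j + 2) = j^3 - 5*j^2 - 8*j + 12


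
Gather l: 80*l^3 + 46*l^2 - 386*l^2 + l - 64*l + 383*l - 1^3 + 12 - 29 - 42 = 80*l^3 - 340*l^2 + 320*l - 60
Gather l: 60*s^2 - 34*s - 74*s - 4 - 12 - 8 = 60*s^2 - 108*s - 24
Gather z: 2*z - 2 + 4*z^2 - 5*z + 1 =4*z^2 - 3*z - 1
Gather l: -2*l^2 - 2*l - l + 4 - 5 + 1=-2*l^2 - 3*l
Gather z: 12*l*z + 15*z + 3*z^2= 3*z^2 + z*(12*l + 15)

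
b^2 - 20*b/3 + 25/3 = (b - 5)*(b - 5/3)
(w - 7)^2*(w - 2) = w^3 - 16*w^2 + 77*w - 98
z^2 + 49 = (z - 7*I)*(z + 7*I)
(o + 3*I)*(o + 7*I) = o^2 + 10*I*o - 21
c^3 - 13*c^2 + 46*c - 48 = (c - 8)*(c - 3)*(c - 2)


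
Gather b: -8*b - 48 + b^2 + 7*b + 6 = b^2 - b - 42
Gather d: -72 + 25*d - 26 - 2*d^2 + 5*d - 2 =-2*d^2 + 30*d - 100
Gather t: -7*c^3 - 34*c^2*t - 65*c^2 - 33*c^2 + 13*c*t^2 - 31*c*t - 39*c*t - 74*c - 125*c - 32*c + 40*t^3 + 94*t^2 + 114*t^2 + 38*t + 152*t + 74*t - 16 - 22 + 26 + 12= -7*c^3 - 98*c^2 - 231*c + 40*t^3 + t^2*(13*c + 208) + t*(-34*c^2 - 70*c + 264)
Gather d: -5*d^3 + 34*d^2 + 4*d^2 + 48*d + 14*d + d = -5*d^3 + 38*d^2 + 63*d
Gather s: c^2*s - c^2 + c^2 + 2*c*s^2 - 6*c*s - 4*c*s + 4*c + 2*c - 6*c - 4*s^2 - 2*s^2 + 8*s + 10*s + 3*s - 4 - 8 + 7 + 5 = s^2*(2*c - 6) + s*(c^2 - 10*c + 21)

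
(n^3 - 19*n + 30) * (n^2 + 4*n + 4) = n^5 + 4*n^4 - 15*n^3 - 46*n^2 + 44*n + 120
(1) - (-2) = 3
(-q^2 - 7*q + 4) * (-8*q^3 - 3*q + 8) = 8*q^5 + 56*q^4 - 29*q^3 + 13*q^2 - 68*q + 32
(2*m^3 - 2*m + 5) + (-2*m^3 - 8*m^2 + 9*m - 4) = -8*m^2 + 7*m + 1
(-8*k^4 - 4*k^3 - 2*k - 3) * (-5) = 40*k^4 + 20*k^3 + 10*k + 15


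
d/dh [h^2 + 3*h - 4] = 2*h + 3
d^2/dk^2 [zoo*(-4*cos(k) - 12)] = zoo*cos(k)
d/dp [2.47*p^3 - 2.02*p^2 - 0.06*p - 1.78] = 7.41*p^2 - 4.04*p - 0.06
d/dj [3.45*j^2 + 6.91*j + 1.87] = 6.9*j + 6.91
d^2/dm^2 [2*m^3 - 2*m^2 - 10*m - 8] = 12*m - 4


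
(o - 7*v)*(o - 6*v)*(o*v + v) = o^3*v - 13*o^2*v^2 + o^2*v + 42*o*v^3 - 13*o*v^2 + 42*v^3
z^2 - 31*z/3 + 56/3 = (z - 8)*(z - 7/3)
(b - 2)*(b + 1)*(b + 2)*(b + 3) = b^4 + 4*b^3 - b^2 - 16*b - 12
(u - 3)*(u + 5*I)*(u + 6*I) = u^3 - 3*u^2 + 11*I*u^2 - 30*u - 33*I*u + 90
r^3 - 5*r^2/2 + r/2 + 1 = (r - 2)*(r - 1)*(r + 1/2)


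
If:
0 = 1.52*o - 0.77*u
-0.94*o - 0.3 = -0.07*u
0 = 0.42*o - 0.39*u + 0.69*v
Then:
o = -0.37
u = -0.74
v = -0.19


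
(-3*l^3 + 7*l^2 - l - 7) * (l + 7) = -3*l^4 - 14*l^3 + 48*l^2 - 14*l - 49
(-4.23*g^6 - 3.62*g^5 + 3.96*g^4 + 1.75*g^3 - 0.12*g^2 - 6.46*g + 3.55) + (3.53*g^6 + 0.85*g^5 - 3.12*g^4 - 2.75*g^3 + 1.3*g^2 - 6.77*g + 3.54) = -0.700000000000001*g^6 - 2.77*g^5 + 0.84*g^4 - 1.0*g^3 + 1.18*g^2 - 13.23*g + 7.09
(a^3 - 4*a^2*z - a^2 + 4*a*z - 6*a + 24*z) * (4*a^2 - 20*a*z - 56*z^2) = 4*a^5 - 36*a^4*z - 4*a^4 + 24*a^3*z^2 + 36*a^3*z - 24*a^3 + 224*a^2*z^3 - 24*a^2*z^2 + 216*a^2*z - 224*a*z^3 - 144*a*z^2 - 1344*z^3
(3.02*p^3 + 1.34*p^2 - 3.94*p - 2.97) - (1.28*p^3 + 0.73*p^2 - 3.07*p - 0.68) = 1.74*p^3 + 0.61*p^2 - 0.87*p - 2.29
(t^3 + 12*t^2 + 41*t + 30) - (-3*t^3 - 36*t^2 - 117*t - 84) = 4*t^3 + 48*t^2 + 158*t + 114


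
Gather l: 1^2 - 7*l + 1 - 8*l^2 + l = -8*l^2 - 6*l + 2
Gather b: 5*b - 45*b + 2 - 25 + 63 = 40 - 40*b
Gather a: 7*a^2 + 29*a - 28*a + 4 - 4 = 7*a^2 + a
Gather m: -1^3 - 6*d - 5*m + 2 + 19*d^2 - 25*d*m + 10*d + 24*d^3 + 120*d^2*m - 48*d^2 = 24*d^3 - 29*d^2 + 4*d + m*(120*d^2 - 25*d - 5) + 1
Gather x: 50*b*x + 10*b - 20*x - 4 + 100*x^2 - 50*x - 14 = 10*b + 100*x^2 + x*(50*b - 70) - 18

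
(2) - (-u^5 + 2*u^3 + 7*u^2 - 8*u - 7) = u^5 - 2*u^3 - 7*u^2 + 8*u + 9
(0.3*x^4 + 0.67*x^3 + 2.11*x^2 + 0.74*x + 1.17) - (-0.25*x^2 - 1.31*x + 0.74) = 0.3*x^4 + 0.67*x^3 + 2.36*x^2 + 2.05*x + 0.43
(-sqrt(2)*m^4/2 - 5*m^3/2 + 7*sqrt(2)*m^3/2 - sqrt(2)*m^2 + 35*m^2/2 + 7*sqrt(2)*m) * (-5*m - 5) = 5*sqrt(2)*m^5/2 - 15*sqrt(2)*m^4 + 25*m^4/2 - 75*m^3 - 25*sqrt(2)*m^3/2 - 175*m^2/2 - 30*sqrt(2)*m^2 - 35*sqrt(2)*m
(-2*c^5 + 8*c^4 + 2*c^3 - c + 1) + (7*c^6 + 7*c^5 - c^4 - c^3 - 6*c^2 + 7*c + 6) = 7*c^6 + 5*c^5 + 7*c^4 + c^3 - 6*c^2 + 6*c + 7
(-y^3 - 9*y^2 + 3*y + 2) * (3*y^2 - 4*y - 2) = -3*y^5 - 23*y^4 + 47*y^3 + 12*y^2 - 14*y - 4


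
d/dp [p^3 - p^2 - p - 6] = 3*p^2 - 2*p - 1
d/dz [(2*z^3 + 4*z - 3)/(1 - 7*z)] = (-28*z^3 + 6*z^2 - 17)/(49*z^2 - 14*z + 1)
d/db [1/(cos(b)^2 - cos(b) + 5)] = (2*cos(b) - 1)*sin(b)/(sin(b)^2 + cos(b) - 6)^2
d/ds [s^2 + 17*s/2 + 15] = 2*s + 17/2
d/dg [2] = 0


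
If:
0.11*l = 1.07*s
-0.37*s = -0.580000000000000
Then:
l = 15.25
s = 1.57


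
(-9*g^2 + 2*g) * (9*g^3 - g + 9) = -81*g^5 + 18*g^4 + 9*g^3 - 83*g^2 + 18*g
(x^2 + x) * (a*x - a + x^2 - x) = a*x^3 - a*x + x^4 - x^2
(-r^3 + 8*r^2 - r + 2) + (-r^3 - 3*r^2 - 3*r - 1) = -2*r^3 + 5*r^2 - 4*r + 1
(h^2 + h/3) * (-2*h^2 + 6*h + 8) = -2*h^4 + 16*h^3/3 + 10*h^2 + 8*h/3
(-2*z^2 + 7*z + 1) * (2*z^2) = -4*z^4 + 14*z^3 + 2*z^2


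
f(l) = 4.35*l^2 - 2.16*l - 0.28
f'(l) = 8.7*l - 2.16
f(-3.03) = 46.20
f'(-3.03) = -28.52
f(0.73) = 0.46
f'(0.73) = 4.19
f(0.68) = 0.26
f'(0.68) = 3.76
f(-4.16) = 83.98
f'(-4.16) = -38.35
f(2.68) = 25.17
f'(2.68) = 21.16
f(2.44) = 20.35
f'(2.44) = 19.07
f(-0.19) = 0.29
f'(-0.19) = -3.81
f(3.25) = 38.65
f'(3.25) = 26.12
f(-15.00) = 1010.87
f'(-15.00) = -132.66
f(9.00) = 332.63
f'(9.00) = 76.14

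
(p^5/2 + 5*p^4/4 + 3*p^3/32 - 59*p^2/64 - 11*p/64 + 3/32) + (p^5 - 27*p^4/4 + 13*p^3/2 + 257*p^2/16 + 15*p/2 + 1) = 3*p^5/2 - 11*p^4/2 + 211*p^3/32 + 969*p^2/64 + 469*p/64 + 35/32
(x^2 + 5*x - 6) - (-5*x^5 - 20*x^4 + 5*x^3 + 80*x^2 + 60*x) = 5*x^5 + 20*x^4 - 5*x^3 - 79*x^2 - 55*x - 6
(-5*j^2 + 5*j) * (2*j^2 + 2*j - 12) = -10*j^4 + 70*j^2 - 60*j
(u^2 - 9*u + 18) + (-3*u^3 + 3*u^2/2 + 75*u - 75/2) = -3*u^3 + 5*u^2/2 + 66*u - 39/2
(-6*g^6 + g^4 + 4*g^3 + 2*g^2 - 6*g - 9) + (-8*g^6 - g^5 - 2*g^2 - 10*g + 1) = -14*g^6 - g^5 + g^4 + 4*g^3 - 16*g - 8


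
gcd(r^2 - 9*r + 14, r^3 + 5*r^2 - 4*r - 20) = r - 2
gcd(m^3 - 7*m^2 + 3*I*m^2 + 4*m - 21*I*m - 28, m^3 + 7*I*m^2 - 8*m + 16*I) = m^2 + 3*I*m + 4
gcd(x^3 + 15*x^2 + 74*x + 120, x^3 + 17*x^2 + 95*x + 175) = x + 5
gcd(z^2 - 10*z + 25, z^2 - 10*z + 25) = z^2 - 10*z + 25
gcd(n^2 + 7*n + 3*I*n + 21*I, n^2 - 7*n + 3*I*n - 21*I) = n + 3*I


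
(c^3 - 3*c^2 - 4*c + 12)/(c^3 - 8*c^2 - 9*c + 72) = (c^2 - 4)/(c^2 - 5*c - 24)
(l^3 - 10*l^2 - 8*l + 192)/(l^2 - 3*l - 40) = (l^2 - 2*l - 24)/(l + 5)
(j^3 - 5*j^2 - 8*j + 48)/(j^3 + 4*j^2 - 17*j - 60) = (j - 4)/(j + 5)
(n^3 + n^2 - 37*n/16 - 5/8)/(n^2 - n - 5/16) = n + 2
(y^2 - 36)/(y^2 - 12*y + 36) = (y + 6)/(y - 6)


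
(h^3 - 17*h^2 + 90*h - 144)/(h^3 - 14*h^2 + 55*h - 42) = (h^2 - 11*h + 24)/(h^2 - 8*h + 7)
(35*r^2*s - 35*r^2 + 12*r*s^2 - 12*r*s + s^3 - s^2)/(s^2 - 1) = (35*r^2 + 12*r*s + s^2)/(s + 1)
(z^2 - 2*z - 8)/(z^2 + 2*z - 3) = (z^2 - 2*z - 8)/(z^2 + 2*z - 3)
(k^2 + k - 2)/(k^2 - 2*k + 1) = (k + 2)/(k - 1)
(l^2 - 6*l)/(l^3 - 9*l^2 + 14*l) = (l - 6)/(l^2 - 9*l + 14)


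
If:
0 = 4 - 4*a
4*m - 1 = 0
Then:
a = 1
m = 1/4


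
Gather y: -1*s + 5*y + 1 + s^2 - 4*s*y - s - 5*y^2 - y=s^2 - 2*s - 5*y^2 + y*(4 - 4*s) + 1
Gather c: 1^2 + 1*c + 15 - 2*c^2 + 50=-2*c^2 + c + 66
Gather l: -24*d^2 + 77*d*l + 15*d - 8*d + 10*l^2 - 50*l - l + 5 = -24*d^2 + 7*d + 10*l^2 + l*(77*d - 51) + 5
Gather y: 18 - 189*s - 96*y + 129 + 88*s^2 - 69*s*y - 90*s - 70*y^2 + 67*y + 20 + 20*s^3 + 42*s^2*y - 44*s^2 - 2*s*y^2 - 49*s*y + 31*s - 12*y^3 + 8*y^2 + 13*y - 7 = 20*s^3 + 44*s^2 - 248*s - 12*y^3 + y^2*(-2*s - 62) + y*(42*s^2 - 118*s - 16) + 160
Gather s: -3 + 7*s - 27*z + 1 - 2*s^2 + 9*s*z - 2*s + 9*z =-2*s^2 + s*(9*z + 5) - 18*z - 2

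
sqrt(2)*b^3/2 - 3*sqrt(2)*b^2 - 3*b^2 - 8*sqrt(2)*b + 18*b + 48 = (b - 8)*(b - 3*sqrt(2))*(sqrt(2)*b/2 + sqrt(2))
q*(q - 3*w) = q^2 - 3*q*w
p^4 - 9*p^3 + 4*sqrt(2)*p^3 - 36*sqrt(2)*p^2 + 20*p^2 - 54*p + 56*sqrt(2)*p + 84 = (p - 7)*(p - 2)*(p + sqrt(2))*(p + 3*sqrt(2))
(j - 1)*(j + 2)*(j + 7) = j^3 + 8*j^2 + 5*j - 14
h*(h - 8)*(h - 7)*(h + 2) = h^4 - 13*h^3 + 26*h^2 + 112*h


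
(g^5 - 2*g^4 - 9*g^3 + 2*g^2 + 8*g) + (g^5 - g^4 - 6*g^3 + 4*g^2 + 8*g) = 2*g^5 - 3*g^4 - 15*g^3 + 6*g^2 + 16*g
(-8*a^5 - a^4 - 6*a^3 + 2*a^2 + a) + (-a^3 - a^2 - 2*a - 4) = -8*a^5 - a^4 - 7*a^3 + a^2 - a - 4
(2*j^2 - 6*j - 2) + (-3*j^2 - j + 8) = -j^2 - 7*j + 6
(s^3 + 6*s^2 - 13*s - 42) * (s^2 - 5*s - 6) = s^5 + s^4 - 49*s^3 - 13*s^2 + 288*s + 252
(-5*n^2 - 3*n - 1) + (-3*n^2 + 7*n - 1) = -8*n^2 + 4*n - 2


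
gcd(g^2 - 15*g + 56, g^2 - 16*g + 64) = g - 8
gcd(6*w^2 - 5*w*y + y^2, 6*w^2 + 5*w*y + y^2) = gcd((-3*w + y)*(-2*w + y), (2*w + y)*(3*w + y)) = 1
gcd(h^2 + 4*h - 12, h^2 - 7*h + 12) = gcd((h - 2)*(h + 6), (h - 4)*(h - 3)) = 1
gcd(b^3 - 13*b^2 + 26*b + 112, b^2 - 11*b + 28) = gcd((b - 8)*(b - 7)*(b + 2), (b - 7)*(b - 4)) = b - 7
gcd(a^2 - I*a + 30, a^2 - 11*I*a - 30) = a - 6*I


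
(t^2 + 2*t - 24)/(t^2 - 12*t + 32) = (t + 6)/(t - 8)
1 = 1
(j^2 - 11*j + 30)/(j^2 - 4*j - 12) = (j - 5)/(j + 2)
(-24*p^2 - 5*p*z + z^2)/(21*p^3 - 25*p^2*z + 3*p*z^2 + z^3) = (-24*p^2 - 5*p*z + z^2)/(21*p^3 - 25*p^2*z + 3*p*z^2 + z^3)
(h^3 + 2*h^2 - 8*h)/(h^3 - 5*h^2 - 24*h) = (-h^2 - 2*h + 8)/(-h^2 + 5*h + 24)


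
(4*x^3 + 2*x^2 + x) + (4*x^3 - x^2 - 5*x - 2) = 8*x^3 + x^2 - 4*x - 2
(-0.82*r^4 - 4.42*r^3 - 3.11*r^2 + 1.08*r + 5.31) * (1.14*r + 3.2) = -0.9348*r^5 - 7.6628*r^4 - 17.6894*r^3 - 8.7208*r^2 + 9.5094*r + 16.992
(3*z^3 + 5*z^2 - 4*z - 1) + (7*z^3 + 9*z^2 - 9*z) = 10*z^3 + 14*z^2 - 13*z - 1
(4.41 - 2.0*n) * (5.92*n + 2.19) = -11.84*n^2 + 21.7272*n + 9.6579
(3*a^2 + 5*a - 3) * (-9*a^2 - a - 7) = -27*a^4 - 48*a^3 + a^2 - 32*a + 21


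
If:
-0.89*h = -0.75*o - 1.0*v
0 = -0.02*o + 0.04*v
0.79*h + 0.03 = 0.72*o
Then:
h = -0.11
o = -0.08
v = -0.04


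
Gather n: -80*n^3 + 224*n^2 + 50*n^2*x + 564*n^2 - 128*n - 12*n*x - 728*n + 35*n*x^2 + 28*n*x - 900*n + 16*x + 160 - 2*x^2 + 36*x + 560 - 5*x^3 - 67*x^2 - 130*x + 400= -80*n^3 + n^2*(50*x + 788) + n*(35*x^2 + 16*x - 1756) - 5*x^3 - 69*x^2 - 78*x + 1120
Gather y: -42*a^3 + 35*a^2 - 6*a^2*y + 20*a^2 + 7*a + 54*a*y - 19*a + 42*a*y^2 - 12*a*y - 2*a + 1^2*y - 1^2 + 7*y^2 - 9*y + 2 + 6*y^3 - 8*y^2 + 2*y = -42*a^3 + 55*a^2 - 14*a + 6*y^3 + y^2*(42*a - 1) + y*(-6*a^2 + 42*a - 6) + 1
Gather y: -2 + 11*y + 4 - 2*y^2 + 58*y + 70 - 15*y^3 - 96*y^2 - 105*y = -15*y^3 - 98*y^2 - 36*y + 72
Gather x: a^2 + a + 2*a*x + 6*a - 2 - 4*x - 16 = a^2 + 7*a + x*(2*a - 4) - 18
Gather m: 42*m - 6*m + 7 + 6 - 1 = 36*m + 12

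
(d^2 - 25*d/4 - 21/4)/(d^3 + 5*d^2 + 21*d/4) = (4*d^2 - 25*d - 21)/(d*(4*d^2 + 20*d + 21))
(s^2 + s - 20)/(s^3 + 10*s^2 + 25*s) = (s - 4)/(s*(s + 5))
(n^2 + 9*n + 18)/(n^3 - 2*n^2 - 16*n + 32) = (n^2 + 9*n + 18)/(n^3 - 2*n^2 - 16*n + 32)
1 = 1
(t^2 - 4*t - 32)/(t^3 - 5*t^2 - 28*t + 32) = 1/(t - 1)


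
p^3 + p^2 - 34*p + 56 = (p - 4)*(p - 2)*(p + 7)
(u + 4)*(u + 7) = u^2 + 11*u + 28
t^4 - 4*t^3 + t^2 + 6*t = t*(t - 3)*(t - 2)*(t + 1)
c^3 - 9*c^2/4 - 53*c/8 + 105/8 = (c - 3)*(c - 7/4)*(c + 5/2)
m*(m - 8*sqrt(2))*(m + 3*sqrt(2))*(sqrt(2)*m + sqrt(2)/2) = sqrt(2)*m^4 - 10*m^3 + sqrt(2)*m^3/2 - 48*sqrt(2)*m^2 - 5*m^2 - 24*sqrt(2)*m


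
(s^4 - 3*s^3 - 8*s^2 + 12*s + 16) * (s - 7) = s^5 - 10*s^4 + 13*s^3 + 68*s^2 - 68*s - 112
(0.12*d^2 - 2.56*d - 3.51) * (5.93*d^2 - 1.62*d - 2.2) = 0.7116*d^4 - 15.3752*d^3 - 16.9311*d^2 + 11.3182*d + 7.722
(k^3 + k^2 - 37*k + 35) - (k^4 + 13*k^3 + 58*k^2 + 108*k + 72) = -k^4 - 12*k^3 - 57*k^2 - 145*k - 37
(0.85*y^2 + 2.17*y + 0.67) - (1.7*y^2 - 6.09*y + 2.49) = -0.85*y^2 + 8.26*y - 1.82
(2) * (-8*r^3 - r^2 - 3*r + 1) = -16*r^3 - 2*r^2 - 6*r + 2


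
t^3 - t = t*(t - 1)*(t + 1)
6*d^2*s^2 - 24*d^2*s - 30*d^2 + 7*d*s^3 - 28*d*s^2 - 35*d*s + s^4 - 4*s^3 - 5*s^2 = (d + s)*(6*d + s)*(s - 5)*(s + 1)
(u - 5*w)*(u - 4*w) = u^2 - 9*u*w + 20*w^2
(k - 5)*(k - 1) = k^2 - 6*k + 5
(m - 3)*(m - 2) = m^2 - 5*m + 6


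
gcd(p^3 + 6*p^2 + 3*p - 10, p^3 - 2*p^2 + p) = p - 1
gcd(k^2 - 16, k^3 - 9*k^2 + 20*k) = k - 4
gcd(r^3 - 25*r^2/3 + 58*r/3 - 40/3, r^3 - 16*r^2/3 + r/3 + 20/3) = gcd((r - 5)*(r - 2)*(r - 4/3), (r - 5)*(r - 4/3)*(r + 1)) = r^2 - 19*r/3 + 20/3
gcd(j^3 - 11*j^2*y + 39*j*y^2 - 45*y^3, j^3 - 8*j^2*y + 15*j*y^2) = j^2 - 8*j*y + 15*y^2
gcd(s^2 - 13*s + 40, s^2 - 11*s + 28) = 1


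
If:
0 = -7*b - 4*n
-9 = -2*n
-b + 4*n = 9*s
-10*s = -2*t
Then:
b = -18/7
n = 9/2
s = 16/7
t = 80/7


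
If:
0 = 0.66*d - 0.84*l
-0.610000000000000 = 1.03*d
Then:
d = -0.59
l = -0.47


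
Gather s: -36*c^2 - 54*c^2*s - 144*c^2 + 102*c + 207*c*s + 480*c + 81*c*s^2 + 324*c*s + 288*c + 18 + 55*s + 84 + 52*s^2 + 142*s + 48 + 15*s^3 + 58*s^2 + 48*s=-180*c^2 + 870*c + 15*s^3 + s^2*(81*c + 110) + s*(-54*c^2 + 531*c + 245) + 150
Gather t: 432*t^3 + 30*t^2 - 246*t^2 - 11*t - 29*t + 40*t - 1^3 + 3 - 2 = 432*t^3 - 216*t^2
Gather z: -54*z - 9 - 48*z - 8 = -102*z - 17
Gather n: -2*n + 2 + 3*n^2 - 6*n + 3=3*n^2 - 8*n + 5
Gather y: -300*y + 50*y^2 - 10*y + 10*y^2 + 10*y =60*y^2 - 300*y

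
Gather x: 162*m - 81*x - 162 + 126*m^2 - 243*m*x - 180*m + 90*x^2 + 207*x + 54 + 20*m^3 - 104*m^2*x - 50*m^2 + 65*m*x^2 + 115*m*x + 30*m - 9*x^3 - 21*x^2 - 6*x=20*m^3 + 76*m^2 + 12*m - 9*x^3 + x^2*(65*m + 69) + x*(-104*m^2 - 128*m + 120) - 108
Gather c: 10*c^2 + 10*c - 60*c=10*c^2 - 50*c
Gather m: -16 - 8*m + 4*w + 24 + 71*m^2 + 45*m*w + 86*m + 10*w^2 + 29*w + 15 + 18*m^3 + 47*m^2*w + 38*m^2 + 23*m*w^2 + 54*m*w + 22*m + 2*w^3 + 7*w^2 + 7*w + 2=18*m^3 + m^2*(47*w + 109) + m*(23*w^2 + 99*w + 100) + 2*w^3 + 17*w^2 + 40*w + 25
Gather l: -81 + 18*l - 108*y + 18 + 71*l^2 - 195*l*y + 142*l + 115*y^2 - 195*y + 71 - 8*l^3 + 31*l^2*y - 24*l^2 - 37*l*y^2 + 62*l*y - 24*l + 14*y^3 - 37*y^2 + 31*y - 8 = -8*l^3 + l^2*(31*y + 47) + l*(-37*y^2 - 133*y + 136) + 14*y^3 + 78*y^2 - 272*y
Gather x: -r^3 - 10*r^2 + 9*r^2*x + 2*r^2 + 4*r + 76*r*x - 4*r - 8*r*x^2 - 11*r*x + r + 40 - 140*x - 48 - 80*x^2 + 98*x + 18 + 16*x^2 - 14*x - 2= -r^3 - 8*r^2 + r + x^2*(-8*r - 64) + x*(9*r^2 + 65*r - 56) + 8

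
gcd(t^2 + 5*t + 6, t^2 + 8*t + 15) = t + 3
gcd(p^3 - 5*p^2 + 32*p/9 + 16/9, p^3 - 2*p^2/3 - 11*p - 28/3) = p - 4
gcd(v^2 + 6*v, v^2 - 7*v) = v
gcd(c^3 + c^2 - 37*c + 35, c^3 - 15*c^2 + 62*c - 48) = c - 1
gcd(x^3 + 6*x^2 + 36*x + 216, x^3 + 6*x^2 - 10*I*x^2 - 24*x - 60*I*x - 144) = x^2 + x*(6 - 6*I) - 36*I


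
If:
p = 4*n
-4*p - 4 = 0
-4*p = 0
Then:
No Solution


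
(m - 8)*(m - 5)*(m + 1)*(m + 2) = m^4 - 10*m^3 + 3*m^2 + 94*m + 80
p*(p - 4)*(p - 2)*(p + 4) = p^4 - 2*p^3 - 16*p^2 + 32*p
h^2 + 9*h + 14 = (h + 2)*(h + 7)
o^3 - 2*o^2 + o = o*(o - 1)^2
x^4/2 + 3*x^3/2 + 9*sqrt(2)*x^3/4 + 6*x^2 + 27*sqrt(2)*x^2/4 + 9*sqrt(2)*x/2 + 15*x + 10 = (x/2 + sqrt(2))*(x + 1)*(x + 2)*(x + 5*sqrt(2)/2)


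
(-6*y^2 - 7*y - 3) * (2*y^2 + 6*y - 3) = -12*y^4 - 50*y^3 - 30*y^2 + 3*y + 9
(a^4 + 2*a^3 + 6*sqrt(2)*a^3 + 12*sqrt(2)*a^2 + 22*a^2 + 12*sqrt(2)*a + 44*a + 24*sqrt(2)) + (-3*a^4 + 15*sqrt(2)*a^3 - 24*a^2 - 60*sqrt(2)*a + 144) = -2*a^4 + 2*a^3 + 21*sqrt(2)*a^3 - 2*a^2 + 12*sqrt(2)*a^2 - 48*sqrt(2)*a + 44*a + 24*sqrt(2) + 144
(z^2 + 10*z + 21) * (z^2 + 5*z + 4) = z^4 + 15*z^3 + 75*z^2 + 145*z + 84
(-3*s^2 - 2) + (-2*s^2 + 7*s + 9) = -5*s^2 + 7*s + 7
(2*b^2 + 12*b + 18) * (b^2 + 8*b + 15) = 2*b^4 + 28*b^3 + 144*b^2 + 324*b + 270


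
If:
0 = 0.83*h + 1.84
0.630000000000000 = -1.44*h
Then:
No Solution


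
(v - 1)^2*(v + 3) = v^3 + v^2 - 5*v + 3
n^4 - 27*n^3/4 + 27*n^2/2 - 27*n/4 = n*(n - 3)^2*(n - 3/4)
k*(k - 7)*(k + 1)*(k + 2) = k^4 - 4*k^3 - 19*k^2 - 14*k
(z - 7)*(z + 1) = z^2 - 6*z - 7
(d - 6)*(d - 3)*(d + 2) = d^3 - 7*d^2 + 36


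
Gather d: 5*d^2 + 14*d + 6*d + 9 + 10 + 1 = 5*d^2 + 20*d + 20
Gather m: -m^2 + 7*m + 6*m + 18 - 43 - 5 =-m^2 + 13*m - 30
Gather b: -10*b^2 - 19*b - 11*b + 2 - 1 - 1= -10*b^2 - 30*b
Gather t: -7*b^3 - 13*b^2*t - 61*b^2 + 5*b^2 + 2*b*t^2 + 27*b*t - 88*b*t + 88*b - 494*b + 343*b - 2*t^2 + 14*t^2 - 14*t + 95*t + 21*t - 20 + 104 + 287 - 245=-7*b^3 - 56*b^2 - 63*b + t^2*(2*b + 12) + t*(-13*b^2 - 61*b + 102) + 126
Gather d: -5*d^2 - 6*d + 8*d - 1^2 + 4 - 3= -5*d^2 + 2*d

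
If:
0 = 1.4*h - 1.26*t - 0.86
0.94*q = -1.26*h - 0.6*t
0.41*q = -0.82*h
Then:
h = 8.78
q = -17.55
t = 9.07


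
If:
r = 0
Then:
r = 0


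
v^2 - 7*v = v*(v - 7)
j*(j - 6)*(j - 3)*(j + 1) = j^4 - 8*j^3 + 9*j^2 + 18*j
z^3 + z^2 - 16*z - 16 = (z - 4)*(z + 1)*(z + 4)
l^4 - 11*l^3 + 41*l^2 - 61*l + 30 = (l - 5)*(l - 3)*(l - 2)*(l - 1)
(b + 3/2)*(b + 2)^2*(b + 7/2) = b^4 + 9*b^3 + 117*b^2/4 + 41*b + 21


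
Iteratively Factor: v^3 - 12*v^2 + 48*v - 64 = (v - 4)*(v^2 - 8*v + 16) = (v - 4)^2*(v - 4)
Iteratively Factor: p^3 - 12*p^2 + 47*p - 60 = (p - 5)*(p^2 - 7*p + 12) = (p - 5)*(p - 4)*(p - 3)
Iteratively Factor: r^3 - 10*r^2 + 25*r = (r)*(r^2 - 10*r + 25) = r*(r - 5)*(r - 5)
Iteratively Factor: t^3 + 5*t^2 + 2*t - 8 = (t + 2)*(t^2 + 3*t - 4) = (t + 2)*(t + 4)*(t - 1)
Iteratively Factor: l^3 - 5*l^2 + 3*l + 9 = (l - 3)*(l^2 - 2*l - 3) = (l - 3)*(l + 1)*(l - 3)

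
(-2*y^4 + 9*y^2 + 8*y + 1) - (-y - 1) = -2*y^4 + 9*y^2 + 9*y + 2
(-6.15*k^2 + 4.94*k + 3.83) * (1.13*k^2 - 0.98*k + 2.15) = -6.9495*k^4 + 11.6092*k^3 - 13.7358*k^2 + 6.8676*k + 8.2345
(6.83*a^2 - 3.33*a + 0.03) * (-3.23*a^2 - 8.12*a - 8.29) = -22.0609*a^4 - 44.7037*a^3 - 29.678*a^2 + 27.3621*a - 0.2487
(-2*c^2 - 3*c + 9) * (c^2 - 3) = -2*c^4 - 3*c^3 + 15*c^2 + 9*c - 27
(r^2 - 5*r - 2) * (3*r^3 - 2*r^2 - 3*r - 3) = 3*r^5 - 17*r^4 + r^3 + 16*r^2 + 21*r + 6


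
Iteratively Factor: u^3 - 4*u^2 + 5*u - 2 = (u - 2)*(u^2 - 2*u + 1) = (u - 2)*(u - 1)*(u - 1)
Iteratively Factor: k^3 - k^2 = (k)*(k^2 - k) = k*(k - 1)*(k)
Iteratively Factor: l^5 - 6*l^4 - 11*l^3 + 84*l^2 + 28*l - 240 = (l - 5)*(l^4 - l^3 - 16*l^2 + 4*l + 48) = (l - 5)*(l - 2)*(l^3 + l^2 - 14*l - 24) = (l - 5)*(l - 2)*(l + 3)*(l^2 - 2*l - 8) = (l - 5)*(l - 4)*(l - 2)*(l + 3)*(l + 2)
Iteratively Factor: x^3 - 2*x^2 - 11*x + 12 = (x - 1)*(x^2 - x - 12) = (x - 1)*(x + 3)*(x - 4)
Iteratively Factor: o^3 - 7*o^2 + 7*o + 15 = (o - 5)*(o^2 - 2*o - 3) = (o - 5)*(o + 1)*(o - 3)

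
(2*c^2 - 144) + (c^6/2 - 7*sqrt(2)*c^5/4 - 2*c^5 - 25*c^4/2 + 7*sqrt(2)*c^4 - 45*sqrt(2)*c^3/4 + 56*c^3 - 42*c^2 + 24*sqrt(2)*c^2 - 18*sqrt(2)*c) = c^6/2 - 7*sqrt(2)*c^5/4 - 2*c^5 - 25*c^4/2 + 7*sqrt(2)*c^4 - 45*sqrt(2)*c^3/4 + 56*c^3 - 40*c^2 + 24*sqrt(2)*c^2 - 18*sqrt(2)*c - 144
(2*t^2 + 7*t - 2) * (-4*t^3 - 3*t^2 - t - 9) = -8*t^5 - 34*t^4 - 15*t^3 - 19*t^2 - 61*t + 18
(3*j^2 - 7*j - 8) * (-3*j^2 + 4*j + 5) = -9*j^4 + 33*j^3 + 11*j^2 - 67*j - 40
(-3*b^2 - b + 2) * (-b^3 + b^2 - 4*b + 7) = 3*b^5 - 2*b^4 + 9*b^3 - 15*b^2 - 15*b + 14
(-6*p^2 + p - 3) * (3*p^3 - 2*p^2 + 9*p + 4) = -18*p^5 + 15*p^4 - 65*p^3 - 9*p^2 - 23*p - 12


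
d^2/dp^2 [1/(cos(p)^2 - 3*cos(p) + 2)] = (-4*sin(p)^4 + 3*sin(p)^2 - 69*cos(p)/4 + 9*cos(3*p)/4 + 15)/((cos(p) - 2)^3*(cos(p) - 1)^3)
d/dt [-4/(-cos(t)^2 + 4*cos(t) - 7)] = 8*(cos(t) - 2)*sin(t)/(cos(t)^2 - 4*cos(t) + 7)^2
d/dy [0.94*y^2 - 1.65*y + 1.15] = 1.88*y - 1.65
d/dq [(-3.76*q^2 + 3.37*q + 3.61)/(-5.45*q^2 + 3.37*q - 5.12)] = (5.6953*q^2 + 77.8514*q - 29.4201)/(29.7025*q^4 - 36.733*q^3 + 67.1649*q^2 - 34.5088*q + 26.2144)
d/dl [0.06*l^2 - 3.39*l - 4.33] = 0.12*l - 3.39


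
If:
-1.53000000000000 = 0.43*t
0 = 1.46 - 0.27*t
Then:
No Solution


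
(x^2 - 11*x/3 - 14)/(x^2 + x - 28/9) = 3*(x - 6)/(3*x - 4)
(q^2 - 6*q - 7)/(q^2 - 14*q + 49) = (q + 1)/(q - 7)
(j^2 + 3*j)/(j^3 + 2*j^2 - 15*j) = (j + 3)/(j^2 + 2*j - 15)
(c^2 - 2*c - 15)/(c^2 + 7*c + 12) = (c - 5)/(c + 4)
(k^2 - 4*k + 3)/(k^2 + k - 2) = (k - 3)/(k + 2)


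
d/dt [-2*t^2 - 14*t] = -4*t - 14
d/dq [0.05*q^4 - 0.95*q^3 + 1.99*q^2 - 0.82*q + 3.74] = 0.2*q^3 - 2.85*q^2 + 3.98*q - 0.82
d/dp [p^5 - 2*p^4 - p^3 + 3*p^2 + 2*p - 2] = 5*p^4 - 8*p^3 - 3*p^2 + 6*p + 2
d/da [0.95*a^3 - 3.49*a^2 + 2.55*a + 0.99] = 2.85*a^2 - 6.98*a + 2.55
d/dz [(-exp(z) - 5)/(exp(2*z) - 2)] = (2*(exp(z) + 5)*exp(z) - exp(2*z) + 2)*exp(z)/(exp(2*z) - 2)^2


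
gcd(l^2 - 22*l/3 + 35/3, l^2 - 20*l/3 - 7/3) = 1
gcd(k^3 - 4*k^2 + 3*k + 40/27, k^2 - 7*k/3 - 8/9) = k^2 - 7*k/3 - 8/9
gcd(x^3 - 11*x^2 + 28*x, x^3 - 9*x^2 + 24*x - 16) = x - 4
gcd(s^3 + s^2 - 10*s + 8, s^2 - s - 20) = s + 4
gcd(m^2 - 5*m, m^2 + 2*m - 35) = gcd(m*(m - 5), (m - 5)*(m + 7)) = m - 5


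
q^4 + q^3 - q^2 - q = q*(q - 1)*(q + 1)^2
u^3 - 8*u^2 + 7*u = u*(u - 7)*(u - 1)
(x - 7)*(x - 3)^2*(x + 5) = x^4 - 8*x^3 - 14*x^2 + 192*x - 315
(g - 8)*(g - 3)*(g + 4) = g^3 - 7*g^2 - 20*g + 96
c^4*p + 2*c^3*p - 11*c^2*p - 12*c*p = c*(c - 3)*(c + 4)*(c*p + p)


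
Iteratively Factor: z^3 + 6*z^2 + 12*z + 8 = (z + 2)*(z^2 + 4*z + 4) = (z + 2)^2*(z + 2)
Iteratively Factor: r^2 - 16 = (r + 4)*(r - 4)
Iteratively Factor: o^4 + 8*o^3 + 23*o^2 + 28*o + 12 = (o + 2)*(o^3 + 6*o^2 + 11*o + 6) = (o + 1)*(o + 2)*(o^2 + 5*o + 6) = (o + 1)*(o + 2)^2*(o + 3)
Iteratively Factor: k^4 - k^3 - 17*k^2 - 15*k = (k)*(k^3 - k^2 - 17*k - 15) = k*(k - 5)*(k^2 + 4*k + 3) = k*(k - 5)*(k + 3)*(k + 1)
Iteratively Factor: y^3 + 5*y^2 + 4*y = (y + 1)*(y^2 + 4*y) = y*(y + 1)*(y + 4)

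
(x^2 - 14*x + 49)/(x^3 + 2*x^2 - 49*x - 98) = (x - 7)/(x^2 + 9*x + 14)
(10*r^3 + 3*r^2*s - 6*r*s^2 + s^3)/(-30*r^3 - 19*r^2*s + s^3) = (-2*r^2 - r*s + s^2)/(6*r^2 + 5*r*s + s^2)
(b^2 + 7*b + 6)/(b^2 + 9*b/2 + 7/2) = 2*(b + 6)/(2*b + 7)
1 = 1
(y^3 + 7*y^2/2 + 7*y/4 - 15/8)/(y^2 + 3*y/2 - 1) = (y^2 + 4*y + 15/4)/(y + 2)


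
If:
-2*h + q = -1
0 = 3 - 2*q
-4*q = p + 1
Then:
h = 5/4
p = -7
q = 3/2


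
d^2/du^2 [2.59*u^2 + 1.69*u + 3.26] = 5.18000000000000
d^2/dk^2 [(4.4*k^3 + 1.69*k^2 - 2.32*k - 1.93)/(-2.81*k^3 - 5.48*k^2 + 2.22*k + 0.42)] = (1.13686837721616e-13*k^7 + 108.820622*k^6 - 54.7747679999998*k^5 + 271.655064*k^4 + 511.133988*k^3 + 260.41686*k^2 - 99.82962*k + 22.985232)/(22.188041*k^9 + 129.811884*k^8 + 200.568246*k^7 - 50.49451*k^6 - 197.261028*k^5 + 58.904856*k^4 + 21.203316*k^3 - 3.309768*k^2 - 1.174824*k - 0.074088)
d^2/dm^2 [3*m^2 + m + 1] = 6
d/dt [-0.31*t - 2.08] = -0.310000000000000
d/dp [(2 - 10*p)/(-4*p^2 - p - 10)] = 2*(-20*p^2 + 8*p + 51)/(16*p^4 + 8*p^3 + 81*p^2 + 20*p + 100)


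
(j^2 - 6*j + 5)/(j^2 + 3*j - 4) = (j - 5)/(j + 4)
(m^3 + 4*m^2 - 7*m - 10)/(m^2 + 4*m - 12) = (m^2 + 6*m + 5)/(m + 6)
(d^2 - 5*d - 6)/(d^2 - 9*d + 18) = (d + 1)/(d - 3)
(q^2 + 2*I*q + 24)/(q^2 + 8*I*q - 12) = (q - 4*I)/(q + 2*I)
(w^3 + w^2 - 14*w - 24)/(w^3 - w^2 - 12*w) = (w + 2)/w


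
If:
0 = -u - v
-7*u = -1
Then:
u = 1/7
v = -1/7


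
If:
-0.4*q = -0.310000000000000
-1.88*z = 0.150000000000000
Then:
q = 0.78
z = -0.08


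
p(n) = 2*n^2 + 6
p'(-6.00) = -24.00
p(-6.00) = 78.00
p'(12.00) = 48.00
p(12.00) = 294.00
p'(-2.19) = -8.76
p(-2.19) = 15.59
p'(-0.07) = -0.28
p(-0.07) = 6.01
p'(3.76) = 15.04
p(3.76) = 34.28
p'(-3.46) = -13.84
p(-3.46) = 29.94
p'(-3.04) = -12.16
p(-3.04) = 24.48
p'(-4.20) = -16.80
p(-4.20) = 41.28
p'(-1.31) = -5.24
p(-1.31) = 9.43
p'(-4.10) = -16.40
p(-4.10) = 39.62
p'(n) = 4*n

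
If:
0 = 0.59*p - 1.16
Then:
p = 1.97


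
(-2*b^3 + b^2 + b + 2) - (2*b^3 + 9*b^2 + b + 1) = -4*b^3 - 8*b^2 + 1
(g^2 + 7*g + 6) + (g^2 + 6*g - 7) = 2*g^2 + 13*g - 1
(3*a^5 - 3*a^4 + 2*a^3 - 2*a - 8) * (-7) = -21*a^5 + 21*a^4 - 14*a^3 + 14*a + 56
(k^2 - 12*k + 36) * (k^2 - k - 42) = k^4 - 13*k^3 + 6*k^2 + 468*k - 1512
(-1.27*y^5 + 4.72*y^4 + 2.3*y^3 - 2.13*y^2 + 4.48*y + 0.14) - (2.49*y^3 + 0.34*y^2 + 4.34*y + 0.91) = -1.27*y^5 + 4.72*y^4 - 0.19*y^3 - 2.47*y^2 + 0.140000000000001*y - 0.77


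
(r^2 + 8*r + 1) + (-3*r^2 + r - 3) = -2*r^2 + 9*r - 2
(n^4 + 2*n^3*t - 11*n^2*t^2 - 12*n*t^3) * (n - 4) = n^5 + 2*n^4*t - 4*n^4 - 11*n^3*t^2 - 8*n^3*t - 12*n^2*t^3 + 44*n^2*t^2 + 48*n*t^3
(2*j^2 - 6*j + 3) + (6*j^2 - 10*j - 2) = 8*j^2 - 16*j + 1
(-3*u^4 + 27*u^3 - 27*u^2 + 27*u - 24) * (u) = -3*u^5 + 27*u^4 - 27*u^3 + 27*u^2 - 24*u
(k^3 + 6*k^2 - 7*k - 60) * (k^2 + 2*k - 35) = k^5 + 8*k^4 - 30*k^3 - 284*k^2 + 125*k + 2100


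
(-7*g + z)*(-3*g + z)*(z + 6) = 21*g^2*z + 126*g^2 - 10*g*z^2 - 60*g*z + z^3 + 6*z^2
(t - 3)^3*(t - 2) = t^4 - 11*t^3 + 45*t^2 - 81*t + 54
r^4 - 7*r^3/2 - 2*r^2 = r^2*(r - 4)*(r + 1/2)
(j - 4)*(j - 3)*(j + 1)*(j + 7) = j^4 + j^3 - 37*j^2 + 47*j + 84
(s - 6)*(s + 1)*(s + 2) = s^3 - 3*s^2 - 16*s - 12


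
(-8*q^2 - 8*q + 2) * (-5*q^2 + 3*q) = 40*q^4 + 16*q^3 - 34*q^2 + 6*q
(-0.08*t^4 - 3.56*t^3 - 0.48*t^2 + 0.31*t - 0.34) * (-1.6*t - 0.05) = 0.128*t^5 + 5.7*t^4 + 0.946*t^3 - 0.472*t^2 + 0.5285*t + 0.017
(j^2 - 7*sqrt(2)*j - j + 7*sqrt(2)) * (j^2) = j^4 - 7*sqrt(2)*j^3 - j^3 + 7*sqrt(2)*j^2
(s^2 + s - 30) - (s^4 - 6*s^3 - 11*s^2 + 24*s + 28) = -s^4 + 6*s^3 + 12*s^2 - 23*s - 58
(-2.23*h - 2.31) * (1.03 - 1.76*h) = 3.9248*h^2 + 1.7687*h - 2.3793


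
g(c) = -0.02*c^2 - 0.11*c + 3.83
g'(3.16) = -0.24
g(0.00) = 3.83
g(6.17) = 2.39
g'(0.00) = -0.11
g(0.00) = 3.83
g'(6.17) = -0.36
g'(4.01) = -0.27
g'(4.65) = -0.30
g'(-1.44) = -0.05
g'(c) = -0.04*c - 0.11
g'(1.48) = -0.17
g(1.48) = 3.62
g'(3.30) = -0.24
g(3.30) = 3.25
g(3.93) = 3.09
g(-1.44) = 3.95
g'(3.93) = -0.27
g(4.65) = 2.89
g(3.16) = 3.28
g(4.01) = 3.07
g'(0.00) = -0.11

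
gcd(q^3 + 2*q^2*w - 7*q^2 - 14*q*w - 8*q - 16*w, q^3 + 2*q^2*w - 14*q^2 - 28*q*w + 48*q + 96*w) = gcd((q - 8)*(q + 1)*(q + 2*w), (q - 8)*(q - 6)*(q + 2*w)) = q^2 + 2*q*w - 8*q - 16*w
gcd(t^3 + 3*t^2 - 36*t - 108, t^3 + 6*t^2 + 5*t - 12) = t + 3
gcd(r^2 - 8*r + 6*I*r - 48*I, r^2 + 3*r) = 1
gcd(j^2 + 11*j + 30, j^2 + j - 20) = j + 5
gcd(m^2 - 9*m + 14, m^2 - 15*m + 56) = m - 7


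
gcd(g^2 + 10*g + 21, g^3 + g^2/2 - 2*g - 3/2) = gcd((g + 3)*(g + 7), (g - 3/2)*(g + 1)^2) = 1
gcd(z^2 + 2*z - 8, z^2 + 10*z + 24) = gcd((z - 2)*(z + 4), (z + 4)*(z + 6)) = z + 4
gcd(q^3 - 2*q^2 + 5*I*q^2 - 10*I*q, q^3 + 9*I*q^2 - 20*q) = q^2 + 5*I*q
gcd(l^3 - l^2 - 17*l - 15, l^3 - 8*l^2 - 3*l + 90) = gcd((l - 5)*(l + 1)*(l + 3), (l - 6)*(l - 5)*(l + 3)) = l^2 - 2*l - 15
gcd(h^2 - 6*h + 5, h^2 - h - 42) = 1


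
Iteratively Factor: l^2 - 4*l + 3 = (l - 1)*(l - 3)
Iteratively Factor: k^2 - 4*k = (k)*(k - 4)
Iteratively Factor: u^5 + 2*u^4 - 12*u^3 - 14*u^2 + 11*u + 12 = (u - 3)*(u^4 + 5*u^3 + 3*u^2 - 5*u - 4) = (u - 3)*(u - 1)*(u^3 + 6*u^2 + 9*u + 4) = (u - 3)*(u - 1)*(u + 4)*(u^2 + 2*u + 1) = (u - 3)*(u - 1)*(u + 1)*(u + 4)*(u + 1)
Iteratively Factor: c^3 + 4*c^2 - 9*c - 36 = (c - 3)*(c^2 + 7*c + 12) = (c - 3)*(c + 4)*(c + 3)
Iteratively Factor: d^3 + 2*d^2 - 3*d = (d + 3)*(d^2 - d) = (d - 1)*(d + 3)*(d)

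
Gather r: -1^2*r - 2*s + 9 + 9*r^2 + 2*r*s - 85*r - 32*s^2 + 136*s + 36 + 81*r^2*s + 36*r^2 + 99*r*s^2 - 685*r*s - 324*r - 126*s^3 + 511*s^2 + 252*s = r^2*(81*s + 45) + r*(99*s^2 - 683*s - 410) - 126*s^3 + 479*s^2 + 386*s + 45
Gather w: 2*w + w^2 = w^2 + 2*w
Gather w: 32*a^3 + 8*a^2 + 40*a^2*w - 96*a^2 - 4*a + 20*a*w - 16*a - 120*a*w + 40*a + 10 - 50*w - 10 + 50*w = 32*a^3 - 88*a^2 + 20*a + w*(40*a^2 - 100*a)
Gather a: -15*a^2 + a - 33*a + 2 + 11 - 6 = -15*a^2 - 32*a + 7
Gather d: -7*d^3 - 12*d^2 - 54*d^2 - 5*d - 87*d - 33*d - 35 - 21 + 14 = -7*d^3 - 66*d^2 - 125*d - 42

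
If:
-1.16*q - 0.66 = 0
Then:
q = -0.57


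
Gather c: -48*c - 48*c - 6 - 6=-96*c - 12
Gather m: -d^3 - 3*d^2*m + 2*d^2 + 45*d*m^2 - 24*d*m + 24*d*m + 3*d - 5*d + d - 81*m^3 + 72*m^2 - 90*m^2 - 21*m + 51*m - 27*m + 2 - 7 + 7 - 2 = -d^3 + 2*d^2 - d - 81*m^3 + m^2*(45*d - 18) + m*(3 - 3*d^2)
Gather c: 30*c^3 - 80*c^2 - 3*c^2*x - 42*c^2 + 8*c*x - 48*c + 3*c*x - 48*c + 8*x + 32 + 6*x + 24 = 30*c^3 + c^2*(-3*x - 122) + c*(11*x - 96) + 14*x + 56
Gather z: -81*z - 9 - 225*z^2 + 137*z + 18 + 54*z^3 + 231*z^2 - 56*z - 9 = 54*z^3 + 6*z^2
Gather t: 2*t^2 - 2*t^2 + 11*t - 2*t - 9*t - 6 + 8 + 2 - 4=0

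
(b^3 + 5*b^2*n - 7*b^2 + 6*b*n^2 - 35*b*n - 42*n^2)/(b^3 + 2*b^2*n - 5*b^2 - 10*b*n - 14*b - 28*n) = (b + 3*n)/(b + 2)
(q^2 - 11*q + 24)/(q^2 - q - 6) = (q - 8)/(q + 2)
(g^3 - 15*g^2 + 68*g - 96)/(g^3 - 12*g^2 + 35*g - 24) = (g - 4)/(g - 1)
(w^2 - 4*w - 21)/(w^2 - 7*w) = (w + 3)/w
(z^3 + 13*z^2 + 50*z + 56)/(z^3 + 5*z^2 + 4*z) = (z^2 + 9*z + 14)/(z*(z + 1))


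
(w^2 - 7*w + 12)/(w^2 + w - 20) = (w - 3)/(w + 5)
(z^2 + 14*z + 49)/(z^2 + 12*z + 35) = (z + 7)/(z + 5)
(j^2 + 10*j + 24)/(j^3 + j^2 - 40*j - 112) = (j + 6)/(j^2 - 3*j - 28)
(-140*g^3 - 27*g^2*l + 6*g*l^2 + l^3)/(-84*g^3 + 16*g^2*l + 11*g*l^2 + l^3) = (20*g^2 + g*l - l^2)/(12*g^2 - 4*g*l - l^2)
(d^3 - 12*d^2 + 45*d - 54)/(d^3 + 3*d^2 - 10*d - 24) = (d^2 - 9*d + 18)/(d^2 + 6*d + 8)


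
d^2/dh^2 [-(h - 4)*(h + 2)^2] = -6*h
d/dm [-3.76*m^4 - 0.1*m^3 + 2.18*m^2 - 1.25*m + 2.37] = -15.04*m^3 - 0.3*m^2 + 4.36*m - 1.25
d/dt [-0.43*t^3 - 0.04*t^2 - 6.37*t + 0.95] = -1.29*t^2 - 0.08*t - 6.37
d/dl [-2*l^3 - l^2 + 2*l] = -6*l^2 - 2*l + 2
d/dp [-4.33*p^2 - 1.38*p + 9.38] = -8.66*p - 1.38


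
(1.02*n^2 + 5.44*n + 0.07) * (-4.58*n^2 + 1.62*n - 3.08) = -4.6716*n^4 - 23.2628*n^3 + 5.3506*n^2 - 16.6418*n - 0.2156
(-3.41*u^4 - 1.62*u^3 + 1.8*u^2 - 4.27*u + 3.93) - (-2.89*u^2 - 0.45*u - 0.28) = -3.41*u^4 - 1.62*u^3 + 4.69*u^2 - 3.82*u + 4.21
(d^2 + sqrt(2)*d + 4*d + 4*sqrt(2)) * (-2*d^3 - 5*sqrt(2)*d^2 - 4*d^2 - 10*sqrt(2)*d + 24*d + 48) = -2*d^5 - 12*d^4 - 7*sqrt(2)*d^4 - 42*sqrt(2)*d^3 - 2*d^3 - 32*sqrt(2)*d^2 + 84*d^2 + 112*d + 144*sqrt(2)*d + 192*sqrt(2)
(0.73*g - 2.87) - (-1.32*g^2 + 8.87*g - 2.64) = 1.32*g^2 - 8.14*g - 0.23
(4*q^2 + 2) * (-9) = -36*q^2 - 18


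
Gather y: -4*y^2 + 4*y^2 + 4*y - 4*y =0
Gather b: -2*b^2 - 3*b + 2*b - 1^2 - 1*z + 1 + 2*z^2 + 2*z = -2*b^2 - b + 2*z^2 + z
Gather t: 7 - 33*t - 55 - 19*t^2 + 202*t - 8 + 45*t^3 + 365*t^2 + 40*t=45*t^3 + 346*t^2 + 209*t - 56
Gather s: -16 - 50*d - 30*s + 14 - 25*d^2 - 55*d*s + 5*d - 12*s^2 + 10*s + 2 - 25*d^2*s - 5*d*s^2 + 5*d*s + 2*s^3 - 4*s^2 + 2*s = -25*d^2 - 45*d + 2*s^3 + s^2*(-5*d - 16) + s*(-25*d^2 - 50*d - 18)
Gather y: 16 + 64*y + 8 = 64*y + 24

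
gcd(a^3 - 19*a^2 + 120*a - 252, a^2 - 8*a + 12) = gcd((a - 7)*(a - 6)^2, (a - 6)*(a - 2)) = a - 6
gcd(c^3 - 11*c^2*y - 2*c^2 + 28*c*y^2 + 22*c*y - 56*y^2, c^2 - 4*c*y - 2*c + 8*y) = -c^2 + 4*c*y + 2*c - 8*y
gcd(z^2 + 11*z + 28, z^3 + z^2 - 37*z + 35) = z + 7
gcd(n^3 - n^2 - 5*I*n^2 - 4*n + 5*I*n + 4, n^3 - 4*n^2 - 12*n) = 1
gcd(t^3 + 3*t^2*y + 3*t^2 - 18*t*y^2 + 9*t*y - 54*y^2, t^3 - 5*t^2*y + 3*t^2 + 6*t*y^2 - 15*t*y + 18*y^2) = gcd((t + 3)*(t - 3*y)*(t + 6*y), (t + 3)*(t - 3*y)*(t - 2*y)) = -t^2 + 3*t*y - 3*t + 9*y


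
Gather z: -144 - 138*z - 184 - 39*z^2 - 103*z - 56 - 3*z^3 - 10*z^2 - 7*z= -3*z^3 - 49*z^2 - 248*z - 384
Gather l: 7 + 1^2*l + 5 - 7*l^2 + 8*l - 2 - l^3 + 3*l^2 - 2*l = -l^3 - 4*l^2 + 7*l + 10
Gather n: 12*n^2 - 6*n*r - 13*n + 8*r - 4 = 12*n^2 + n*(-6*r - 13) + 8*r - 4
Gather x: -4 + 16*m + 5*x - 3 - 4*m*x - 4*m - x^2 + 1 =12*m - x^2 + x*(5 - 4*m) - 6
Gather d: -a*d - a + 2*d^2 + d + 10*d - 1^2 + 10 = -a + 2*d^2 + d*(11 - a) + 9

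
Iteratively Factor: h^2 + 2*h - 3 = (h + 3)*(h - 1)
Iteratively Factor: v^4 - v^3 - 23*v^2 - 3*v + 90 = (v + 3)*(v^3 - 4*v^2 - 11*v + 30) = (v - 2)*(v + 3)*(v^2 - 2*v - 15) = (v - 5)*(v - 2)*(v + 3)*(v + 3)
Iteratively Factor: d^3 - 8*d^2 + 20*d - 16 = (d - 2)*(d^2 - 6*d + 8) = (d - 4)*(d - 2)*(d - 2)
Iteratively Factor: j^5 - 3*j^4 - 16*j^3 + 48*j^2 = (j)*(j^4 - 3*j^3 - 16*j^2 + 48*j) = j*(j - 3)*(j^3 - 16*j) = j*(j - 4)*(j - 3)*(j^2 + 4*j) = j*(j - 4)*(j - 3)*(j + 4)*(j)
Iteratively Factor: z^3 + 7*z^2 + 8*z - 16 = (z - 1)*(z^2 + 8*z + 16) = (z - 1)*(z + 4)*(z + 4)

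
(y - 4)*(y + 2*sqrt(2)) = y^2 - 4*y + 2*sqrt(2)*y - 8*sqrt(2)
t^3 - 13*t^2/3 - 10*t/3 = t*(t - 5)*(t + 2/3)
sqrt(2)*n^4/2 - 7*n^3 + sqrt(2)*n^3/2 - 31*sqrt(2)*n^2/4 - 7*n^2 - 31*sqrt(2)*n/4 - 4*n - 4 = (n + 1)*(n - 8*sqrt(2))*(n + sqrt(2)/2)*(sqrt(2)*n/2 + 1/2)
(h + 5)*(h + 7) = h^2 + 12*h + 35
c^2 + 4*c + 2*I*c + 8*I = (c + 4)*(c + 2*I)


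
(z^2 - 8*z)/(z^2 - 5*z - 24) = z/(z + 3)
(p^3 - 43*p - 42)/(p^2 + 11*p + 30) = (p^2 - 6*p - 7)/(p + 5)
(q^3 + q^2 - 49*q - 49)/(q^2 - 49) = q + 1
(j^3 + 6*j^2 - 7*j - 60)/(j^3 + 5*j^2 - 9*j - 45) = (j + 4)/(j + 3)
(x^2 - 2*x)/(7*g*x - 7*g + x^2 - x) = x*(x - 2)/(7*g*x - 7*g + x^2 - x)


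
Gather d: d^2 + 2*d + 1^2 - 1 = d^2 + 2*d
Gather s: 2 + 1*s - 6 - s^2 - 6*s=-s^2 - 5*s - 4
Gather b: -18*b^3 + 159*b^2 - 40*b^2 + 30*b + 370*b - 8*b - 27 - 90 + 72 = -18*b^3 + 119*b^2 + 392*b - 45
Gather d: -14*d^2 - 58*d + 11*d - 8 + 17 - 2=-14*d^2 - 47*d + 7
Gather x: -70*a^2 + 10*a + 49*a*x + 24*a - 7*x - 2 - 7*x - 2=-70*a^2 + 34*a + x*(49*a - 14) - 4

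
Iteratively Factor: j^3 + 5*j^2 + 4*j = (j + 4)*(j^2 + j) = (j + 1)*(j + 4)*(j)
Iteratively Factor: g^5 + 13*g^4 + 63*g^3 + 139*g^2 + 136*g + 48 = (g + 1)*(g^4 + 12*g^3 + 51*g^2 + 88*g + 48) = (g + 1)^2*(g^3 + 11*g^2 + 40*g + 48) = (g + 1)^2*(g + 4)*(g^2 + 7*g + 12) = (g + 1)^2*(g + 3)*(g + 4)*(g + 4)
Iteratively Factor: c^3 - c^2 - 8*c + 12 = (c - 2)*(c^2 + c - 6) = (c - 2)*(c + 3)*(c - 2)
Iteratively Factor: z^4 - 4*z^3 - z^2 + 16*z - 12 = (z - 2)*(z^3 - 2*z^2 - 5*z + 6) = (z - 2)*(z - 1)*(z^2 - z - 6) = (z - 2)*(z - 1)*(z + 2)*(z - 3)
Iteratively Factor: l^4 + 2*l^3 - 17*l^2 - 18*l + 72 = (l - 3)*(l^3 + 5*l^2 - 2*l - 24) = (l - 3)*(l + 3)*(l^2 + 2*l - 8) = (l - 3)*(l - 2)*(l + 3)*(l + 4)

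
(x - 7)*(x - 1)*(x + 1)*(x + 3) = x^4 - 4*x^3 - 22*x^2 + 4*x + 21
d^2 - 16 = (d - 4)*(d + 4)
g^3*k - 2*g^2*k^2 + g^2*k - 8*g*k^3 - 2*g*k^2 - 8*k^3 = (g - 4*k)*(g + 2*k)*(g*k + k)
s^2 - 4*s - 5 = (s - 5)*(s + 1)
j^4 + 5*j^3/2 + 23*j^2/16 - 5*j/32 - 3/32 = (j - 1/4)*(j + 1/4)*(j + 1)*(j + 3/2)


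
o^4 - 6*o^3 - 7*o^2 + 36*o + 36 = (o - 6)*(o - 3)*(o + 1)*(o + 2)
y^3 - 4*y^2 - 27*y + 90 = (y - 6)*(y - 3)*(y + 5)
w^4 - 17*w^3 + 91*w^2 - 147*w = w*(w - 7)^2*(w - 3)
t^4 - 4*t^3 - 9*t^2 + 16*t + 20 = (t - 5)*(t - 2)*(t + 1)*(t + 2)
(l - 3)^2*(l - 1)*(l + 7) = l^4 - 34*l^2 + 96*l - 63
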